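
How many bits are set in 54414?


0b1101010010001110 has 8 set bits

8


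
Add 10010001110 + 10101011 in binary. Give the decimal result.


10010001110 + 10101011 = 10100111001 = 1337

1337


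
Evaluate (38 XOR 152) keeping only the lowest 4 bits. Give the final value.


Step 1: 38 ^ 152 = 190
Step 2: 190 & 15 = 14

14


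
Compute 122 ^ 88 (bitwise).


0b1111010 ^ 0b1011000 = 0b100010 = 34

34


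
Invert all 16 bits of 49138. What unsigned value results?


49138 ^ 65535 = 16397

16397


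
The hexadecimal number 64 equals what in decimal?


64 hex = 100 decimal

100


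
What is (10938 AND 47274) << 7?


Step 1: 10938 & 47274 = 10410
Step 2: 10410 << 7 = 1332480

1332480


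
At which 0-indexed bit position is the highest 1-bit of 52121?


0b1100101110011001. Highest set bit at position 15

15


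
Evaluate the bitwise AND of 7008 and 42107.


0b1101101100000 & 0b1010010001111011 = 0b1100000 = 96

96


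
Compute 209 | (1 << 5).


209 | (1 << 5) = 209 | 32 = 241

241


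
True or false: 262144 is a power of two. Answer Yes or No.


0b1000000000000000000. Only one bit set => Yes

Yes


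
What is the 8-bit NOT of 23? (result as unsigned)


~0b10111 = 0b11101000 = 232 (8-bit unsigned)

232


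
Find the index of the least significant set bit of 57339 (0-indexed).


0b1101111111111011. Lowest set bit at position 0

0


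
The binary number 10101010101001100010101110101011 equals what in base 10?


10101010101001100010101110101011 in decimal = 2863016875

2863016875


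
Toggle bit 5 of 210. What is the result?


210 ^ (1 << 5) = 210 ^ 32 = 242

242


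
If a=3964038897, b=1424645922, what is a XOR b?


3964038897 ^ 1424645922 = 3098292691

3098292691


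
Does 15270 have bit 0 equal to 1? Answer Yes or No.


0b11101110100110, bit 0 = 0. No

No


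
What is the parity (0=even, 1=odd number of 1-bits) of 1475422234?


0b1010111111100010010100000011010 has 15 ones => parity 1

1


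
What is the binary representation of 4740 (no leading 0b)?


4740 = 1001010000100 in binary

1001010000100


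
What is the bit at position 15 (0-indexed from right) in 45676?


0b1011001001101100, position 15 = 1

1


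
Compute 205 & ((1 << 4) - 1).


205 & 15 = 13

13


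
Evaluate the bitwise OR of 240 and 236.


0b11110000 | 0b11101100 = 0b11111100 = 252

252


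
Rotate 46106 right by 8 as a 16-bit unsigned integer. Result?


Rotate 0b1011010000011010 right by 8 (16-bit) = 0b1101010110100 = 6836

6836


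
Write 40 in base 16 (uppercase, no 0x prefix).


40 = 28 hex

28


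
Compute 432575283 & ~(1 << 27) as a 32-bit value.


432575283 & ~(1 << 27) = 298357555

298357555


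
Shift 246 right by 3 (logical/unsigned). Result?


0b11110110 >> 3 = 0b11110 = 30

30


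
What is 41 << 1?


0b101001 << 1 = 0b1010010 = 82

82


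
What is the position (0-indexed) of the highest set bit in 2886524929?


0b10101100000011001110000000000001. Highest set bit at position 31

31


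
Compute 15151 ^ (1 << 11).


15151 ^ (1 << 11) = 15151 ^ 2048 = 13103

13103


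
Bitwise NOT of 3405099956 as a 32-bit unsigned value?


~0b11001010111101011011001110110100 = 0b110101000010100100110001001011 = 889867339 (32-bit unsigned)

889867339


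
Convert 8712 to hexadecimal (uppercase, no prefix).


8712 = 2208 hex

2208


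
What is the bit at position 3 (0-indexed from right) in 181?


0b10110101, position 3 = 0

0


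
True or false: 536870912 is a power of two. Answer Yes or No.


0b100000000000000000000000000000. Only one bit set => Yes

Yes


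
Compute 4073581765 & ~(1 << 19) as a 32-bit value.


4073581765 & ~(1 << 19) = 4073057477

4073057477


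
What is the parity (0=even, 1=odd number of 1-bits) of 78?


0b1001110 has 4 ones => parity 0

0


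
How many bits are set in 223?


0b11011111 has 7 set bits

7


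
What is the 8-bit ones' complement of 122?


122 ^ 255 = 133

133


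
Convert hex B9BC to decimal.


B9BC hex = 47548 decimal

47548


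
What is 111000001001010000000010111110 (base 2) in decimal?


111000001001010000000010111110 in decimal = 941949118

941949118


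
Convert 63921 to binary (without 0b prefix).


63921 = 1111100110110001 in binary

1111100110110001


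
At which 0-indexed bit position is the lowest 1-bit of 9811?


0b10011001010011. Lowest set bit at position 0

0


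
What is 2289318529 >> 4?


0b10001000011101000011101010000001 >> 4 = 0b1000100001110100001110101000 = 143082408

143082408


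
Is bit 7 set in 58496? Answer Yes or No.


0b1110010010000000, bit 7 = 1. Yes

Yes


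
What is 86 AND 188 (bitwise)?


0b1010110 & 0b10111100 = 0b10100 = 20

20


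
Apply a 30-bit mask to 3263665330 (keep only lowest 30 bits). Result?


3263665330 & 1073741823 = 42439858

42439858


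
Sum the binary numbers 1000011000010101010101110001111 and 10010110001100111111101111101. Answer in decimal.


1000011000010101010101110001111 + 10010110001100111111101111101 = 1010101110100010010101100001100 = 1439771404

1439771404


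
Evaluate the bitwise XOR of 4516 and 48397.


0b1000110100100 ^ 0b1011110100001101 = 0b1010110010101001 = 44201

44201


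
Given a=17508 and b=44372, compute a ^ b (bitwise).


17508 ^ 44372 = 59696

59696


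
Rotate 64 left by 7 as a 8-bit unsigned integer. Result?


Rotate 0b1000000 left by 7 (8-bit) = 0b100000 = 32

32


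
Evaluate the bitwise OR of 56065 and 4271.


0b1101101100000001 | 0b1000010101111 = 0b1101101110101111 = 56239

56239


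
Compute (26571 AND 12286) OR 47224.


Step 1: 26571 & 12286 = 10186
Step 2: 10186 | 47224 = 49146

49146


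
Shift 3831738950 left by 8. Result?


0b11100100011000111011001001000110 << 8 = 0b1110010001100011101100100100011000000000 = 980925171200

980925171200


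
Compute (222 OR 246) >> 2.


Step 1: 222 | 246 = 254
Step 2: 254 >> 2 = 63

63


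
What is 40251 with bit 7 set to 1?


40251 | (1 << 7) = 40251 | 128 = 40379

40379


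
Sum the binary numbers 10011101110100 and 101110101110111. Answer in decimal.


10011101110100 + 101110101110111 = 1000010011101011 = 34027

34027


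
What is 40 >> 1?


0b101000 >> 1 = 0b10100 = 20

20


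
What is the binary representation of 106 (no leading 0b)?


106 = 1101010 in binary

1101010


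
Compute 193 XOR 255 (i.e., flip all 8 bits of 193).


193 ^ 255 = 62

62


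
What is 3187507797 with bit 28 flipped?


3187507797 ^ (1 << 28) = 3187507797 ^ 268435456 = 2919072341

2919072341


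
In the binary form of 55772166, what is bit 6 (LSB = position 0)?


0b11010100110000010000000110, position 6 = 0

0


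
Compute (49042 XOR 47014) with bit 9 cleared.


Step 1: 49042 ^ 47014 = 2100
Step 2: 2100 & ~(1 << 9) = 2100

2100


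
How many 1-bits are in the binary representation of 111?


0b1101111 has 6 set bits

6


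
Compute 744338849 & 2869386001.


0b101100010111011011010110100001 & 0b10101011000001110101101100010001 = 0b101000000001010001000100000001 = 671420673

671420673


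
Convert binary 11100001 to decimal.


11100001 in decimal = 225

225


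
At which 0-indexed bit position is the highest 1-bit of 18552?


0b100100001111000. Highest set bit at position 14

14


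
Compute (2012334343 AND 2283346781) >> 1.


Step 1: 2012334343 & 2283346781 = 1116421
Step 2: 1116421 >> 1 = 558210

558210


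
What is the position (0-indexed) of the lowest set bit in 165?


0b10100101. Lowest set bit at position 0

0


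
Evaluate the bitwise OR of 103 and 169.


0b1100111 | 0b10101001 = 0b11101111 = 239

239


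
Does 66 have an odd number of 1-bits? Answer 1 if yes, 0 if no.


0b1000010 has 2 ones => parity 0

0


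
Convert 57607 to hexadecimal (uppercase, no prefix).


57607 = E107 hex

E107


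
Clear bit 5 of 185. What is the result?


185 & ~(1 << 5) = 153

153


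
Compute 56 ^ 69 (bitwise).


0b111000 ^ 0b1000101 = 0b1111101 = 125

125


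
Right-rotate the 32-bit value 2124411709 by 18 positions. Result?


Rotate 0b1111110100111111111001100111101 right by 18 (32-bit) = 0b11111100110011110101111110100111 = 4241448871

4241448871


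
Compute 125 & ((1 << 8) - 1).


125 & 255 = 125

125


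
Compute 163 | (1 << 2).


163 | (1 << 2) = 163 | 4 = 167

167


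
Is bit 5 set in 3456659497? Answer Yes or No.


0b11001110000010000111000000101001, bit 5 = 1. Yes

Yes


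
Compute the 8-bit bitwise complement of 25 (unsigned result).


~0b11001 = 0b11100110 = 230 (8-bit unsigned)

230


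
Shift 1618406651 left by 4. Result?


0b1100000011101101110110011111011 << 4 = 0b11000000111011011101100111110110000 = 25894506416

25894506416


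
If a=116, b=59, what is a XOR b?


116 ^ 59 = 79

79


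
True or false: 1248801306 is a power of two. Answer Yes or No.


0b1001010011011110011001000011010. Multiple bits set => No

No


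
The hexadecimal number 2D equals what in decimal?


2D hex = 45 decimal

45


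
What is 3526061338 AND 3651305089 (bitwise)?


0b11010010001010110110110100011010 & 0b11011001101000100111111010000001 = 0b11010000001000100110110000000000 = 3491916800

3491916800


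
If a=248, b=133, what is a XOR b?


248 ^ 133 = 125

125


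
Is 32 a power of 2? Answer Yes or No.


0b100000. Only one bit set => Yes

Yes


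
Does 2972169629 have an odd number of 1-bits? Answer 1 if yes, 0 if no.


0b10110001001001111011010110011101 has 18 ones => parity 0

0


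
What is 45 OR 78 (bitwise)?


0b101101 | 0b1001110 = 0b1101111 = 111

111


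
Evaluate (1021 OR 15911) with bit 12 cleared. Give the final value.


Step 1: 1021 | 15911 = 16383
Step 2: 16383 & ~(1 << 12) = 12287

12287


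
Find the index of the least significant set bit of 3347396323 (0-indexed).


0b11000111100001010011011011100011. Lowest set bit at position 0

0


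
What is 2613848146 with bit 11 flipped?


2613848146 ^ (1 << 11) = 2613848146 ^ 2048 = 2613846098

2613846098


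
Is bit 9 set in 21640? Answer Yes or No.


0b101010010001000, bit 9 = 0. No

No


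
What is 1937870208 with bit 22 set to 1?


1937870208 | (1 << 22) = 1937870208 | 4194304 = 1942064512

1942064512


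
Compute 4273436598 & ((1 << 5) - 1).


4273436598 & 31 = 22

22


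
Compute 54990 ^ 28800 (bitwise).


0b1101011011001110 ^ 0b111000010000000 = 0b1010011001001110 = 42574

42574


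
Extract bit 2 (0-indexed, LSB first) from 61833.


0b1111000110001001, position 2 = 0

0


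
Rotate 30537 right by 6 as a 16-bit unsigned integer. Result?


Rotate 0b111011101001001 right by 6 (16-bit) = 0b10010111011101 = 9693

9693


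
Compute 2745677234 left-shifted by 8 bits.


0b10100011101001111011010110110010 << 8 = 0b1010001110100111101101011011001000000000 = 702893371904

702893371904


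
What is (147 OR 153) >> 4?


Step 1: 147 | 153 = 155
Step 2: 155 >> 4 = 9

9


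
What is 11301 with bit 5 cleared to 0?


11301 & ~(1 << 5) = 11269

11269


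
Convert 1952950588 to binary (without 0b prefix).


1952950588 = 1110100011001111010100100111100 in binary

1110100011001111010100100111100


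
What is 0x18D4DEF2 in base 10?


18D4DEF2 hex = 416603890 decimal

416603890


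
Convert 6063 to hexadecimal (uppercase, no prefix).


6063 = 17AF hex

17AF


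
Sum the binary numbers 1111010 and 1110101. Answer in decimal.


1111010 + 1110101 = 11101111 = 239

239


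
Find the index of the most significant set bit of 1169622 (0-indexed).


0b100011101100011010110. Highest set bit at position 20

20


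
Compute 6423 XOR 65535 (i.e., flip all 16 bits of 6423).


6423 ^ 65535 = 59112

59112


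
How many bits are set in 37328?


0b1001000111010000 has 6 set bits

6


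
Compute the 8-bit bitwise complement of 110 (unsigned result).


~0b1101110 = 0b10010001 = 145 (8-bit unsigned)

145


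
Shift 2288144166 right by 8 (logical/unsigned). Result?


0b10001000011000100100111100100110 >> 8 = 0b100010000110001001001111 = 8938063

8938063


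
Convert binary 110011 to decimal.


110011 in decimal = 51

51


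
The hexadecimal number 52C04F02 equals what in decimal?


52C04F02 hex = 1388334850 decimal

1388334850


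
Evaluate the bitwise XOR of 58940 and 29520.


0b1110011000111100 ^ 0b111001101010000 = 0b1001010101101100 = 38252

38252


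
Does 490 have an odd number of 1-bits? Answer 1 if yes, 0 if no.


0b111101010 has 6 ones => parity 0

0


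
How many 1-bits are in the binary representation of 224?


0b11100000 has 3 set bits

3


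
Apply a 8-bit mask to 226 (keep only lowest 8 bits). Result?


226 & 255 = 226

226


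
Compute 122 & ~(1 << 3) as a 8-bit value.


122 & ~(1 << 3) = 114

114


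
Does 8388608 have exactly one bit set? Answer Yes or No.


0b100000000000000000000000. Only one bit set => Yes

Yes


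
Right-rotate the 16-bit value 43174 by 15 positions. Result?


Rotate 0b1010100010100110 right by 15 (16-bit) = 0b101000101001101 = 20813

20813


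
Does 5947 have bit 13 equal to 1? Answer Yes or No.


0b1011100111011, bit 13 = 0. No

No


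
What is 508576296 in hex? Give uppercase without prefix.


508576296 = 1E504228 hex

1E504228


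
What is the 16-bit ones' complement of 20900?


20900 ^ 65535 = 44635

44635


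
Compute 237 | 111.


0b11101101 | 0b1101111 = 0b11101111 = 239

239


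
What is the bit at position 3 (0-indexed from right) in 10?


0b1010, position 3 = 1

1


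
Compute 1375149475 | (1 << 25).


1375149475 | (1 << 25) = 1375149475 | 33554432 = 1408703907

1408703907


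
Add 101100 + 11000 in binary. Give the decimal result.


101100 + 11000 = 1000100 = 68

68


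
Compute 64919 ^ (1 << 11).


64919 ^ (1 << 11) = 64919 ^ 2048 = 62871

62871


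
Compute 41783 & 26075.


0b1010001100110111 & 0b110010111011011 = 0b10000100010011 = 8467

8467


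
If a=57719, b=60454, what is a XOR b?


57719 ^ 60454 = 3409

3409


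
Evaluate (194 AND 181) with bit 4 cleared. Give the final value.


Step 1: 194 & 181 = 128
Step 2: 128 & ~(1 << 4) = 128

128


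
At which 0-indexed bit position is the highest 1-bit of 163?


0b10100011. Highest set bit at position 7

7


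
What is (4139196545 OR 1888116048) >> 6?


Step 1: 4139196545 | 1888116048 = 4139744721
Step 2: 4139744721 >> 6 = 64683511

64683511


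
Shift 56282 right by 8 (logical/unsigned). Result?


0b1101101111011010 >> 8 = 0b11011011 = 219

219


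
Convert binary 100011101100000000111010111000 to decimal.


100011101100000000111010111000 in decimal = 598740664

598740664


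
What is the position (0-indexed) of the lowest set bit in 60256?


0b1110101101100000. Lowest set bit at position 5

5


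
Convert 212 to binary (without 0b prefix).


212 = 11010100 in binary

11010100


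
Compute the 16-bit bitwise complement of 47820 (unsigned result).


~0b1011101011001100 = 0b100010100110011 = 17715 (16-bit unsigned)

17715


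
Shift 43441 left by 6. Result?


0b1010100110110001 << 6 = 0b1010100110110001000000 = 2780224

2780224


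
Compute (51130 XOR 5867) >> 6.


Step 1: 51130 ^ 5867 = 53585
Step 2: 53585 >> 6 = 837

837


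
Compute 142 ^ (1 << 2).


142 ^ (1 << 2) = 142 ^ 4 = 138

138


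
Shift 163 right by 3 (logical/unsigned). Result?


0b10100011 >> 3 = 0b10100 = 20

20


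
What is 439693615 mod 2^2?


439693615 & 3 = 3

3


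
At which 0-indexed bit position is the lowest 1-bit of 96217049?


0b101101111000010011111011001. Lowest set bit at position 0

0


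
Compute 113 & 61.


0b1110001 & 0b111101 = 0b110001 = 49

49


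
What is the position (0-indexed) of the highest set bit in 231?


0b11100111. Highest set bit at position 7

7


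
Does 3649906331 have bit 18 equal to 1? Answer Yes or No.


0b11011001100011010010011010011011, bit 18 = 1. Yes

Yes


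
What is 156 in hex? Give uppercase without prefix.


156 = 9C hex

9C


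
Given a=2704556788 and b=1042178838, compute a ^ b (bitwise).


2704556788 ^ 1042178838 = 2670338530

2670338530


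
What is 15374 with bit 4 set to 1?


15374 | (1 << 4) = 15374 | 16 = 15390

15390


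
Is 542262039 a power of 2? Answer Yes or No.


0b100000010100100100001100010111. Multiple bits set => No

No


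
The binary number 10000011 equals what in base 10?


10000011 in decimal = 131

131


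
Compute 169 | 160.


0b10101001 | 0b10100000 = 0b10101001 = 169

169


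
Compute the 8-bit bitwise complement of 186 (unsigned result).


~0b10111010 = 0b1000101 = 69 (8-bit unsigned)

69


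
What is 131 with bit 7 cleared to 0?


131 & ~(1 << 7) = 3

3


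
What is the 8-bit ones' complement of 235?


235 ^ 255 = 20

20


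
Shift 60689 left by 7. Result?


0b1110110100010001 << 7 = 0b11101101000100010000000 = 7768192

7768192


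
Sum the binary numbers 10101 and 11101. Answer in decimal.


10101 + 11101 = 110010 = 50

50


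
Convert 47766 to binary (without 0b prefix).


47766 = 1011101010010110 in binary

1011101010010110


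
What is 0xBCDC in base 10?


BCDC hex = 48348 decimal

48348


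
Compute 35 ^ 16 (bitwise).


0b100011 ^ 0b10000 = 0b110011 = 51

51


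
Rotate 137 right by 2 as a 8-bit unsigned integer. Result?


Rotate 0b10001001 right by 2 (8-bit) = 0b1100010 = 98

98


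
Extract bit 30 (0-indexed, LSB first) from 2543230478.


0b10010111100101101001111000001110, position 30 = 0

0


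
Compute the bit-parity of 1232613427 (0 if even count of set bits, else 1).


0b1001001011110000011000000110011 has 13 ones => parity 1

1


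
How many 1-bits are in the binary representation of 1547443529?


0b1011100001111000001110101001001 has 15 set bits

15


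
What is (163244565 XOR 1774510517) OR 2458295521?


Step 1: 163244565 ^ 1774510517 = 1618873248
Step 2: 1618873248 | 2458295521 = 4076773345

4076773345


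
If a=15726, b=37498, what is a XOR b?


15726 ^ 37498 = 44820

44820


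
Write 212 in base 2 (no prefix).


212 = 11010100 in binary

11010100


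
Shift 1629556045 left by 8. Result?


0b1100001001000010000110101001101 << 8 = 0b110000100100001000011010100110100000000 = 417166347520

417166347520


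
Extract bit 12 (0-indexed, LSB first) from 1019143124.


0b111100101111101110001111010100, position 12 = 0

0


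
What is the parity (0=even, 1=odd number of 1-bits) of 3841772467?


0b11100100111111001100101110110011 has 20 ones => parity 0

0


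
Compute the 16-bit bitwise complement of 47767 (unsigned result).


~0b1011101010010111 = 0b100010101101000 = 17768 (16-bit unsigned)

17768


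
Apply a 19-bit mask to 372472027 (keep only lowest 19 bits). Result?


372472027 & 524287 = 227547

227547


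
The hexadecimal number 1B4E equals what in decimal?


1B4E hex = 6990 decimal

6990


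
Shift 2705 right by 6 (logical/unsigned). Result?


0b101010010001 >> 6 = 0b101010 = 42

42


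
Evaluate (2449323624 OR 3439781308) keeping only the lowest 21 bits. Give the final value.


Step 1: 2449323624 | 3439781308 = 3724539900
Step 2: 3724539900 & 2097151 = 2095100

2095100


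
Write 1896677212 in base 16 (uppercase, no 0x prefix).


1896677212 = 710CFF5C hex

710CFF5C


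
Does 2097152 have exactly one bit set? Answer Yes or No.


0b1000000000000000000000. Only one bit set => Yes

Yes


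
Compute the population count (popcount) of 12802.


0b11001000000010 has 4 set bits

4


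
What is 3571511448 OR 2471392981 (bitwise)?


0b11010100111000001111000010011000 | 0b10010011010011100111011011010101 = 0b11010111111011101111011011011101 = 3622762205

3622762205


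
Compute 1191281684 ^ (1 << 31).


1191281684 ^ (1 << 31) = 1191281684 ^ 2147483648 = 3338765332

3338765332


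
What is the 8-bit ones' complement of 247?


247 ^ 255 = 8

8


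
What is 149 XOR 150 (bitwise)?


0b10010101 ^ 0b10010110 = 0b11 = 3

3


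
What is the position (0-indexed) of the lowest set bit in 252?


0b11111100. Lowest set bit at position 2

2


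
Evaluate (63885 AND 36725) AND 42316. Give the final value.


Step 1: 63885 & 36725 = 35077
Step 2: 35077 & 42316 = 33028

33028


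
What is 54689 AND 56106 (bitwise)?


0b1101010110100001 & 0b1101101100101010 = 0b1101000100100000 = 53536

53536


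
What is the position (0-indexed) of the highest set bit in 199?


0b11000111. Highest set bit at position 7

7


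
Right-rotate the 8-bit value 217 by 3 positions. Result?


Rotate 0b11011001 right by 3 (8-bit) = 0b111011 = 59

59


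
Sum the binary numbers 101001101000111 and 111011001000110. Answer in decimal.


101001101000111 + 111011001000110 = 1100100110001101 = 51597

51597


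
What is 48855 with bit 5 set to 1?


48855 | (1 << 5) = 48855 | 32 = 48887

48887


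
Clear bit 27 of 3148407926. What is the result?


3148407926 & ~(1 << 27) = 3014190198

3014190198


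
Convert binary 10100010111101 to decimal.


10100010111101 in decimal = 10429

10429


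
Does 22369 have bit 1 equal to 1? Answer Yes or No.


0b101011101100001, bit 1 = 0. No

No


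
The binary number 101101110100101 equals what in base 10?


101101110100101 in decimal = 23461

23461


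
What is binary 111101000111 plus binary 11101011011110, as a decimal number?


111101000111 + 11101011011110 = 100101000100101 = 18981

18981


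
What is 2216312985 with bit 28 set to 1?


2216312985 | (1 << 28) = 2216312985 | 268435456 = 2484748441

2484748441


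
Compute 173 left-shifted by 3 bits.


0b10101101 << 3 = 0b10101101000 = 1384

1384


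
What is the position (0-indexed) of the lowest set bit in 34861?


0b1000100000101101. Lowest set bit at position 0

0


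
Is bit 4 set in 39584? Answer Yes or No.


0b1001101010100000, bit 4 = 0. No

No


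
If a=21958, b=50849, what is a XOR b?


21958 ^ 50849 = 37735

37735


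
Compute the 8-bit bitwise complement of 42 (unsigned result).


~0b101010 = 0b11010101 = 213 (8-bit unsigned)

213


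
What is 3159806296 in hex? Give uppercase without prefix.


3159806296 = BC56D158 hex

BC56D158


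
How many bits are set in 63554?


0b1111100001000010 has 7 set bits

7


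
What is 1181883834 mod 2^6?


1181883834 & 63 = 58

58


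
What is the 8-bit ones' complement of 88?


88 ^ 255 = 167

167


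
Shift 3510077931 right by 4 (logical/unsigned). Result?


0b11010001001101111000100111101011 >> 4 = 0b1101000100110111100010011110 = 219379870

219379870


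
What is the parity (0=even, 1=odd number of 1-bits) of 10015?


0b10011100011111 has 9 ones => parity 1

1


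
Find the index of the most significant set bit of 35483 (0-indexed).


0b1000101010011011. Highest set bit at position 15

15


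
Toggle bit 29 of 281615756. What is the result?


281615756 ^ (1 << 29) = 281615756 ^ 536870912 = 818486668

818486668


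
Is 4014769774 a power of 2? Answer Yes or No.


0b11101111010011001000011001101110. Multiple bits set => No

No


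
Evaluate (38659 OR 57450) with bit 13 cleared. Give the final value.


Step 1: 38659 | 57450 = 63339
Step 2: 63339 & ~(1 << 13) = 55147

55147


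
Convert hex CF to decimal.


CF hex = 207 decimal

207


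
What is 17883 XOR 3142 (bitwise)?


0b100010111011011 ^ 0b110001000110 = 0b100100110011101 = 18845

18845


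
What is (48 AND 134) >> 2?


Step 1: 48 & 134 = 0
Step 2: 0 >> 2 = 0

0


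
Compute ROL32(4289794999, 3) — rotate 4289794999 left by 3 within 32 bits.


Rotate 0b11111111101100010001001110110111 left by 3 (32-bit) = 0b11111101100010001001110110111111 = 4253588927

4253588927


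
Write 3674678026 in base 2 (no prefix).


3674678026 = 11011011000001110010001100001010 in binary

11011011000001110010001100001010


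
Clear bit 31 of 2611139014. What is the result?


2611139014 & ~(1 << 31) = 463655366

463655366


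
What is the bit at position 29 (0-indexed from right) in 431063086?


0b11001101100011000000000101110, position 29 = 0

0


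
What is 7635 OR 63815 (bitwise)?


0b1110111010011 | 0b1111100101000111 = 0b1111110111010111 = 64983

64983


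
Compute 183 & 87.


0b10110111 & 0b1010111 = 0b10111 = 23

23


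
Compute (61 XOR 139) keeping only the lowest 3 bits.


Step 1: 61 ^ 139 = 182
Step 2: 182 & 7 = 6

6


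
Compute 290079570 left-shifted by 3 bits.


0b10001010010100100001101010010 << 3 = 0b10001010010100100001101010010000 = 2320636560

2320636560


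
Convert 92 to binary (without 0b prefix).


92 = 1011100 in binary

1011100


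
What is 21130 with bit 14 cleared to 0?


21130 & ~(1 << 14) = 4746

4746


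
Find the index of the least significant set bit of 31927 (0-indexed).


0b111110010110111. Lowest set bit at position 0

0


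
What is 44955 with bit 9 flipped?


44955 ^ (1 << 9) = 44955 ^ 512 = 44443

44443


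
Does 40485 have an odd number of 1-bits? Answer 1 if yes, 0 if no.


0b1001111000100101 has 8 ones => parity 0

0


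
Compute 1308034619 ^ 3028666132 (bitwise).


0b1001101111101110000011000111011 ^ 0b10110100100001011100011100010100 = 0b11111001011100101100000100101111 = 4185047343

4185047343


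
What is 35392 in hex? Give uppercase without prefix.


35392 = 8A40 hex

8A40


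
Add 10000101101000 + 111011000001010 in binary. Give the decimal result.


10000101101000 + 111011000001010 = 1001011101110010 = 38770

38770


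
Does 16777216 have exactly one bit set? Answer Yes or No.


0b1000000000000000000000000. Only one bit set => Yes

Yes


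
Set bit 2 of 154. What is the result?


154 | (1 << 2) = 154 | 4 = 158

158


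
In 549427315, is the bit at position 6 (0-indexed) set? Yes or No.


0b100000101111111001100001110011, bit 6 = 1. Yes

Yes


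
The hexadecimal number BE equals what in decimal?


BE hex = 190 decimal

190


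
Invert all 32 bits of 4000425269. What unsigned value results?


4000425269 ^ 4294967295 = 294542026

294542026


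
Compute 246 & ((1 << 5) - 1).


246 & 31 = 22

22


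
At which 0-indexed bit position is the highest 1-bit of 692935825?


0b101001010011010101110010010001. Highest set bit at position 29

29


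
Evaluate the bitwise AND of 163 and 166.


0b10100011 & 0b10100110 = 0b10100010 = 162

162


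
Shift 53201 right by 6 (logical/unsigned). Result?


0b1100111111010001 >> 6 = 0b1100111111 = 831

831


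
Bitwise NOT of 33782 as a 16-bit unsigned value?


~0b1000001111110110 = 0b111110000001001 = 31753 (16-bit unsigned)

31753


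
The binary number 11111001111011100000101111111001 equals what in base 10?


11111001111011100000101111111001 in decimal = 4193127417

4193127417


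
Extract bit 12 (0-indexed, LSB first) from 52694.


0b1100110111010110, position 12 = 0

0


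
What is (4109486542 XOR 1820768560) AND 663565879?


Step 1: 4109486542 ^ 1820768560 = 2557964542
Step 2: 2557964542 & 663565879 = 340022

340022


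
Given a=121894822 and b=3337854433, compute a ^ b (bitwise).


121894822 ^ 3337854433 = 3249564231

3249564231


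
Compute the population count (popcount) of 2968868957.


0b10110000111101010101100001011101 has 17 set bits

17


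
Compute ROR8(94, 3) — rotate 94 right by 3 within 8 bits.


Rotate 0b1011110 right by 3 (8-bit) = 0b11001011 = 203

203


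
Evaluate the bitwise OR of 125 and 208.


0b1111101 | 0b11010000 = 0b11111101 = 253

253


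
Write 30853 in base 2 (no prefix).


30853 = 111100010000101 in binary

111100010000101


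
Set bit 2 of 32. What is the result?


32 | (1 << 2) = 32 | 4 = 36

36


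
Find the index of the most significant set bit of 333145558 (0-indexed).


0b10011110110110110010111010110. Highest set bit at position 28

28


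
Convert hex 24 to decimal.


24 hex = 36 decimal

36


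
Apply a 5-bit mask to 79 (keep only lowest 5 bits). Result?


79 & 31 = 15

15


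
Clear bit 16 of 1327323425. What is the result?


1327323425 & ~(1 << 16) = 1327257889

1327257889


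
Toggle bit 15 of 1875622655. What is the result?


1875622655 ^ (1 << 15) = 1875622655 ^ 32768 = 1875589887

1875589887


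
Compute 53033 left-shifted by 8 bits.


0b1100111100101001 << 8 = 0b110011110010100100000000 = 13576448

13576448


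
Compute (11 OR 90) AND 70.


Step 1: 11 | 90 = 91
Step 2: 91 & 70 = 66

66


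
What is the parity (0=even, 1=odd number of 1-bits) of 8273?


0b10000001010001 has 4 ones => parity 0

0


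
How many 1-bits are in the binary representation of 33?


0b100001 has 2 set bits

2


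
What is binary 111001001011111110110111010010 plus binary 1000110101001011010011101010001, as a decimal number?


111001001011111110110111010010 + 1000110101001011010011101010001 = 1111111110101011001010100100011 = 2144703779

2144703779


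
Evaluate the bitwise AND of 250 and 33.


0b11111010 & 0b100001 = 0b100000 = 32

32


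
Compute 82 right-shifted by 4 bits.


0b1010010 >> 4 = 0b101 = 5

5


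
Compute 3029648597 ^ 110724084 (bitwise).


0b10110100100101001100010011010101 ^ 0b110100110011000001111110100 = 0b10110010000011010100011100100001 = 2987214625

2987214625


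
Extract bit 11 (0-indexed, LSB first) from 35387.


0b1000101000111011, position 11 = 1

1


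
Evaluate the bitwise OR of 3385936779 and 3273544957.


0b11001001110100010100101110001011 | 0b11000011000111100101010011111101 = 0b11001011110111110101111111111111 = 3420413951

3420413951


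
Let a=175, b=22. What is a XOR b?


175 ^ 22 = 185

185


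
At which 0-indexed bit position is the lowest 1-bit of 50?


0b110010. Lowest set bit at position 1

1


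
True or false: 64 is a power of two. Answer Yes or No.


0b1000000. Only one bit set => Yes

Yes


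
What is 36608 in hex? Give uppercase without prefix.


36608 = 8F00 hex

8F00


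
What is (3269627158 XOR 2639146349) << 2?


Step 1: 3269627158 ^ 2639146349 = 1605148795
Step 2: 1605148795 << 2 = 6420595180

6420595180


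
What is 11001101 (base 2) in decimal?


11001101 in decimal = 205

205


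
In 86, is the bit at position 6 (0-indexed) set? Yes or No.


0b1010110, bit 6 = 1. Yes

Yes


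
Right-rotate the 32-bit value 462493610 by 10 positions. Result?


Rotate 0b11011100100010001011110101010 right by 10 (32-bit) = 0b11101010100001101110010001000101 = 3934708805

3934708805


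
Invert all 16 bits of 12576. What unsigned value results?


12576 ^ 65535 = 52959

52959


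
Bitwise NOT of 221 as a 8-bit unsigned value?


~0b11011101 = 0b100010 = 34 (8-bit unsigned)

34


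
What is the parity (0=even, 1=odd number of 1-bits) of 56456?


0b1101110010001000 has 7 ones => parity 1

1


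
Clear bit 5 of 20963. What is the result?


20963 & ~(1 << 5) = 20931

20931


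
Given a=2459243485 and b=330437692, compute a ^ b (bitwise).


2459243485 ^ 330437692 = 2166818785

2166818785


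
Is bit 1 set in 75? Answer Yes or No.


0b1001011, bit 1 = 1. Yes

Yes


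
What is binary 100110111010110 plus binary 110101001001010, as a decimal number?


100110111010110 + 110101001001010 = 1011100000100000 = 47136

47136


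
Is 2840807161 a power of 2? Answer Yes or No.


0b10101001010100110100011011111001. Multiple bits set => No

No


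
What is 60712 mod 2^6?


60712 & 63 = 40

40


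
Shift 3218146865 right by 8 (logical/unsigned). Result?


0b10111111110100010000011000110001 >> 8 = 0b101111111101000100000110 = 12570886

12570886


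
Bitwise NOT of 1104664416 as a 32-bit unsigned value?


~0b1000001110101111101011101100000 = 0b10111110001010000010100010011111 = 3190302879 (32-bit unsigned)

3190302879


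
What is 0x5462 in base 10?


5462 hex = 21602 decimal

21602


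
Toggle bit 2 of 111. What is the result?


111 ^ (1 << 2) = 111 ^ 4 = 107

107


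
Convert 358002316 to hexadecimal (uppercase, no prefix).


358002316 = 1556AE8C hex

1556AE8C


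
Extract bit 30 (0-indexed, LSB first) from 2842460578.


0b10101001011011001000000110100010, position 30 = 0

0


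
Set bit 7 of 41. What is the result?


41 | (1 << 7) = 41 | 128 = 169

169


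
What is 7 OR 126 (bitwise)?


0b111 | 0b1111110 = 0b1111111 = 127

127


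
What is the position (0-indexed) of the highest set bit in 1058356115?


0b111111000101010011101110010011. Highest set bit at position 29

29


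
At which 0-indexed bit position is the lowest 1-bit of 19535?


0b100110001001111. Lowest set bit at position 0

0


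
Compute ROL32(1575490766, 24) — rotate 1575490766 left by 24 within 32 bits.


Rotate 0b1011101111010000001010011001110 left by 24 (32-bit) = 0b11001110010111011110100000010100 = 3462260756

3462260756


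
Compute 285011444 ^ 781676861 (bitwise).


0b10000111111001110110111110100 ^ 0b101110100101110111000100111101 = 0b111110011010111001110011001001 = 1047239881

1047239881


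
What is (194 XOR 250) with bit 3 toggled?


Step 1: 194 ^ 250 = 56
Step 2: 56 ^ (1 << 3) = 56 ^ 8 = 48

48


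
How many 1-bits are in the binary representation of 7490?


0b1110101000010 has 6 set bits

6


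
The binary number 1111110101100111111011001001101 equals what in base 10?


1111110101100111111011001001101 in decimal = 2125723213

2125723213


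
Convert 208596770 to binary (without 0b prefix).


208596770 = 1100011011101110111100100010 in binary

1100011011101110111100100010


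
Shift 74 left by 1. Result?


0b1001010 << 1 = 0b10010100 = 148

148


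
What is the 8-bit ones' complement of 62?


62 ^ 255 = 193

193


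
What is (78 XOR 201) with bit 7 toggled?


Step 1: 78 ^ 201 = 135
Step 2: 135 ^ (1 << 7) = 135 ^ 128 = 7

7


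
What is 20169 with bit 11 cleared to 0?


20169 & ~(1 << 11) = 18121

18121


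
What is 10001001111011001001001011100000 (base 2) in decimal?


10001001111011001001001011100000 in decimal = 2313982688

2313982688


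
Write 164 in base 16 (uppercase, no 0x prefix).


164 = A4 hex

A4


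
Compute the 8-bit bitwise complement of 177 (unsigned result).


~0b10110001 = 0b1001110 = 78 (8-bit unsigned)

78


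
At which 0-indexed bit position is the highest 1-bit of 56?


0b111000. Highest set bit at position 5

5


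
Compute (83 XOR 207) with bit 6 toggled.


Step 1: 83 ^ 207 = 156
Step 2: 156 ^ (1 << 6) = 156 ^ 64 = 220

220


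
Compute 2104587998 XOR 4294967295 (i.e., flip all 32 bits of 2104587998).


2104587998 ^ 4294967295 = 2190379297

2190379297


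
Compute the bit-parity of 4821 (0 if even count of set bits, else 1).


0b1001011010101 has 7 ones => parity 1

1


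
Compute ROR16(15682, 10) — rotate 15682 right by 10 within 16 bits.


Rotate 0b11110101000010 right by 10 (16-bit) = 0b101000010001111 = 20623

20623


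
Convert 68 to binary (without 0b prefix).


68 = 1000100 in binary

1000100


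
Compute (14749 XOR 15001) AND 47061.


Step 1: 14749 ^ 15001 = 772
Step 2: 772 & 47061 = 772

772


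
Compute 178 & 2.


0b10110010 & 0b10 = 0b10 = 2

2


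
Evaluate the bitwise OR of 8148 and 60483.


0b1111111010100 | 0b1110110001000011 = 0b1111111111010111 = 65495

65495


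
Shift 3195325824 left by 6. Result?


0b10111110011101001100110110000000 << 6 = 0b10111110011101001100110110000000000000 = 204500852736

204500852736


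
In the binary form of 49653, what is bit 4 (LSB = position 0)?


0b1100000111110101, position 4 = 1

1


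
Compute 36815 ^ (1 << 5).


36815 ^ (1 << 5) = 36815 ^ 32 = 36847

36847


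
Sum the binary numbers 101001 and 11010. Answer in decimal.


101001 + 11010 = 1000011 = 67

67


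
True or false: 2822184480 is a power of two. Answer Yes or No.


0b10101000001101110001111000100000. Multiple bits set => No

No


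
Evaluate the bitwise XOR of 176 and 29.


0b10110000 ^ 0b11101 = 0b10101101 = 173

173


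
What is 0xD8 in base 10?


D8 hex = 216 decimal

216


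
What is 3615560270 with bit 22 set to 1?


3615560270 | (1 << 22) = 3615560270 | 4194304 = 3619754574

3619754574


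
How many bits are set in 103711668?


0b110001011101000001110110100 has 13 set bits

13


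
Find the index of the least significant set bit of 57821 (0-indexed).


0b1110000111011101. Lowest set bit at position 0

0


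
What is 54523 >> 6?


0b1101010011111011 >> 6 = 0b1101010011 = 851

851


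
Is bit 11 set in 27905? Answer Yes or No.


0b110110100000001, bit 11 = 1. Yes

Yes


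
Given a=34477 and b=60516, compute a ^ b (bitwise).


34477 ^ 60516 = 27337

27337


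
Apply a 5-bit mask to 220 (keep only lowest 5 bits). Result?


220 & 31 = 28

28


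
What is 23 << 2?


0b10111 << 2 = 0b1011100 = 92

92


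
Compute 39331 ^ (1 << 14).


39331 ^ (1 << 14) = 39331 ^ 16384 = 55715

55715


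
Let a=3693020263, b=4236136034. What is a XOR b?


3693020263 ^ 4236136034 = 543246853

543246853


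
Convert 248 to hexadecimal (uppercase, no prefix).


248 = F8 hex

F8


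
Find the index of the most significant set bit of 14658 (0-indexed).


0b11100101000010. Highest set bit at position 13

13


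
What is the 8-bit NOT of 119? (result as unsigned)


~0b1110111 = 0b10001000 = 136 (8-bit unsigned)

136


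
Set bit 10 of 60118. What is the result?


60118 | (1 << 10) = 60118 | 1024 = 61142

61142


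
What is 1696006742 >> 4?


0b1100101000101110000001001010110 >> 4 = 0b110010100010111000000100101 = 106000421

106000421


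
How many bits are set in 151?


0b10010111 has 5 set bits

5


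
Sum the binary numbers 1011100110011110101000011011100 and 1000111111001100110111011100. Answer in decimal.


1011100110011110101000011011100 + 1000111111001100110111011100 = 1100101110011000001111010111000 = 1707876024

1707876024


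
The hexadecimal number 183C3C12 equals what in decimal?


183C3C12 hex = 406600722 decimal

406600722


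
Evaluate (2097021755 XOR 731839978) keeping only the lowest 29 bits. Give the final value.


Step 1: 2097021755 ^ 731839978 = 1465974481
Step 2: 1465974481 & 536870911 = 392232657

392232657


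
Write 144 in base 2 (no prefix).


144 = 10010000 in binary

10010000


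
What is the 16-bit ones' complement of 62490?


62490 ^ 65535 = 3045

3045
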